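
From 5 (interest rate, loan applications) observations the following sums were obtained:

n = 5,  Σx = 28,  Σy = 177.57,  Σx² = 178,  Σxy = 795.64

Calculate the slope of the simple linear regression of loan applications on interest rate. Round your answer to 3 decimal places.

-9.375

Sxx = Σx² − (Σx)²/n = 178 − 156.8 = 21.2
Sxy = Σxy − (Σx)(Σy)/n = 795.64 − 994.392 = -198.752
b = Sxy/Sxx = -198.752/21.2 = -9.375094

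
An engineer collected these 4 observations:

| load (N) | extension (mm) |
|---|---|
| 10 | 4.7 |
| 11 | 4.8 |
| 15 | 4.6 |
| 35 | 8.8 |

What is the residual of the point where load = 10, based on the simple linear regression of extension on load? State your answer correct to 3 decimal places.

n = 4, Σx = 71, Σy = 22.9, Σxy = 476.8, Σx² = 1671
Sxx = Σx² − (Σx)²/n = 1671 − 1260.25 = 410.75
Sxy = Σxy − (Σx)(Σy)/n = 476.8 − 406.475 = 70.325
b = Sxy/Sxx = 70.325/410.75 = 0.171211
a = ȳ − b·x̄ = 5.725 − 0.171211·17.75 = 2.686001
ŷ(10) = 2.686001 + 0.171211·10 = 4.398113
residual = y − ŷ = 4.7 − 4.398113 = 0.301887

0.302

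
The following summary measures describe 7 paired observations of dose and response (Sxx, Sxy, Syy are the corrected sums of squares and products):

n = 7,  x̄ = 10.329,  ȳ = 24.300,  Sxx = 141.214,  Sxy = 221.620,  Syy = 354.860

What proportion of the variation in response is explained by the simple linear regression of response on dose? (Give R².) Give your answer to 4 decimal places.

0.9801

R² = Sxy²/(Sxx·Syy) = (221.62)²/(141.214·354.86) = 0.980129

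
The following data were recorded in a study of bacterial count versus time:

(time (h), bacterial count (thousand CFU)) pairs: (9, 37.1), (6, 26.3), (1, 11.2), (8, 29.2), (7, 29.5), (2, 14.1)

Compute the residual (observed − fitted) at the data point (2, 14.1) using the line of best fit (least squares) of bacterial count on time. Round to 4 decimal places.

n = 6, Σx = 33, Σy = 147.4, Σxy = 971.2, Σx² = 235
Sxx = Σx² − (Σx)²/n = 235 − 181.5 = 53.5
Sxy = Σxy − (Σx)(Σy)/n = 971.2 − 810.7 = 160.5
b = Sxy/Sxx = 160.5/53.5 = 3
a = ȳ − b·x̄ = 24.566667 − 3·5.5 = 8.066667
ŷ(2) = 8.066667 + 3·2 = 14.066667
residual = y − ŷ = 14.1 − 14.066667 = 0.033333

0.0333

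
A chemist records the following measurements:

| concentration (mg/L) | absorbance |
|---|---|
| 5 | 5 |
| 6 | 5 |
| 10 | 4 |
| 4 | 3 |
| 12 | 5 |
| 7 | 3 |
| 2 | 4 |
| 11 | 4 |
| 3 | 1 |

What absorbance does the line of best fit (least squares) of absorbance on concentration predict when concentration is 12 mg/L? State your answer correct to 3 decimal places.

4.615

n = 9, Σx = 60, Σy = 34, Σxy = 243, Σx² = 504
Sxx = Σx² − (Σx)²/n = 504 − 400 = 104
Sxy = Σxy − (Σx)(Σy)/n = 243 − 226.666667 = 16.333333
b = Sxy/Sxx = 16.333333/104 = 0.157051
a = ȳ − b·x̄ = 3.777778 − 0.157051·6.666667 = 2.730769
ŷ(12) = a + b·12 = 2.730769 + 0.157051·12 = 4.615385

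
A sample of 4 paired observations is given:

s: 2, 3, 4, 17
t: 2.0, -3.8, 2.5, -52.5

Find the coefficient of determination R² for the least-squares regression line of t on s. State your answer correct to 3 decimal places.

0.973

n = 4, Σx = 26, Σy = -51.8, Σxy = -889.9, Σx² = 318, Σy² = 2780.94
Sxx = Σx² − (Σx)²/n = 318 − 169 = 149
Sxy = Σxy − (Σx)(Σy)/n = -889.9 − (-336.7) = -553.2
Syy = Σy² − (Σy)²/n = 2780.94 − 670.81 = 2110.13
R² = Sxy²/(Sxx·Syy) = (-553.2)²/(149·2110.13) = 0.973350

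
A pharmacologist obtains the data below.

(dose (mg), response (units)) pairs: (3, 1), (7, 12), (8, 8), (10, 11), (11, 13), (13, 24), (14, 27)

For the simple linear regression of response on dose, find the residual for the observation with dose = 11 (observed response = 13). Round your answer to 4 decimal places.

-4.1767

n = 7, Σx = 66, Σy = 96, Σxy = 1094, Σx² = 708
Sxx = Σx² − (Σx)²/n = 708 − 622.285714 = 85.714286
Sxy = Σxy − (Σx)(Σy)/n = 1094 − 905.142857 = 188.857143
b = Sxy/Sxx = 188.857143/85.714286 = 2.203333
a = ȳ − b·x̄ = 13.714286 − 2.203333·9.428571 = -7.06
ŷ(11) = -7.06 + 2.203333·11 = 17.176667
residual = y − ŷ = 13 − 17.176667 = -4.176667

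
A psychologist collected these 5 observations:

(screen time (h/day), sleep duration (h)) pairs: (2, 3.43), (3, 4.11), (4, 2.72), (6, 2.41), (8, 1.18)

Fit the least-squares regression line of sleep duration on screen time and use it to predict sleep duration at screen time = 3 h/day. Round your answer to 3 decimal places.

n = 5, Σx = 23, Σy = 13.85, Σxy = 53.97, Σx² = 129
Sxx = Σx² − (Σx)²/n = 129 − 105.8 = 23.2
Sxy = Σxy − (Σx)(Σy)/n = 53.97 − 63.71 = -9.74
b = Sxy/Sxx = -9.74/23.2 = -0.419828
a = ȳ − b·x̄ = 2.77 − (-0.419828)·4.6 = 4.701207
ŷ(3) = a + b·3 = 4.701207 + (-0.419828)·3 = 3.441724

3.442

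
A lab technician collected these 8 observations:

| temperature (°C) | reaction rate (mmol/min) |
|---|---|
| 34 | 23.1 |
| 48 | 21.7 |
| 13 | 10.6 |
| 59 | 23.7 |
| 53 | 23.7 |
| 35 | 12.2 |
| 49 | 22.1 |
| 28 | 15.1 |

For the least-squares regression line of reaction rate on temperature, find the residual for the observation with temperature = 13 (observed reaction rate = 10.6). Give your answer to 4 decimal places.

n = 8, Σx = 319, Σy = 152.2, Σxy = 6551.9, Σx² = 14329
Sxx = Σx² − (Σx)²/n = 14329 − 12720.125 = 1608.875
Sxy = Σxy − (Σx)(Σy)/n = 6551.9 − 6068.975 = 482.925
b = Sxy/Sxx = 482.925/1608.875 = 0.300163
a = ȳ − b·x̄ = 19.025 − 0.300163·39.875 = 7.055994
ŷ(13) = 7.055994 + 0.300163·13 = 10.958115
residual = y − ŷ = 10.6 − 10.958115 = -0.358115

-0.3581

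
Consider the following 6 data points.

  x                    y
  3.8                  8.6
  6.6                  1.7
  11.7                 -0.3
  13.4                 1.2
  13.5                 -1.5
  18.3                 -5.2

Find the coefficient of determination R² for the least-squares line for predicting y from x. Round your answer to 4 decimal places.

n = 6, Σx = 67.3, Σy = 4.5, Σxy = -58.94, Σx² = 891.59, Σy² = 107.67
Sxx = Σx² − (Σx)²/n = 891.59 − 754.881667 = 136.708333
Sxy = Σxy − (Σx)(Σy)/n = -58.94 − 50.475 = -109.415
Syy = Σy² − (Σy)²/n = 107.67 − 3.375 = 104.295
R² = Sxy²/(Sxx·Syy) = (-109.415)²/(136.708333·104.295) = 0.839644

0.8396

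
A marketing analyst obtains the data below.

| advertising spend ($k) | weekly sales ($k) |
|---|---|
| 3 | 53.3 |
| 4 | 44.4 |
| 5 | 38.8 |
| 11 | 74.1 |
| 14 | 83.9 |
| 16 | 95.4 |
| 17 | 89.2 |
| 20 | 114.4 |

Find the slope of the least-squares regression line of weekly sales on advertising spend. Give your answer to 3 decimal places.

n = 8, Σx = 90, Σy = 593.5, Σxy = 7852, Σx² = 1312
Sxx = Σx² − (Σx)²/n = 1312 − 1012.5 = 299.5
Sxy = Σxy − (Σx)(Σy)/n = 7852 − 6676.875 = 1175.125
b = Sxy/Sxx = 1175.125/299.5 = 3.923623

3.924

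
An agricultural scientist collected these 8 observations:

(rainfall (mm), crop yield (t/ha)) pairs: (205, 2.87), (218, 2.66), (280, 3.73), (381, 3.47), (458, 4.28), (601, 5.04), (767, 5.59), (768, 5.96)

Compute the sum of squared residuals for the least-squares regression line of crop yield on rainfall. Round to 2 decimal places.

n = 8, Σx = 3678, Σy = 33.6, Σxy = 17388.79, Σx² = 2062188, Σy² = 151.756
Sxx = Σx² − (Σx)²/n = 2062188 − 1690960.5 = 371227.5
Sxy = Σxy − (Σx)(Σy)/n = 17388.79 − 15447.6 = 1941.19
Syy = Σy² − (Σy)²/n = 151.756 − 141.12 = 10.636
b = Sxy/Sxx = 1941.19/371227.5 = 0.005229
SSE = Syy − b·Sxy = 10.636 − 0.005229·1941.19 = 0.485301

0.49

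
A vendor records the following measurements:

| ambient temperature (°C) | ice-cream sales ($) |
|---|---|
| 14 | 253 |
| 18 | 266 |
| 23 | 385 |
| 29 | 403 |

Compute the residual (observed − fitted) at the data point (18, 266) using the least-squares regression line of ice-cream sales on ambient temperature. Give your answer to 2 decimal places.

-26.82

n = 4, Σx = 84, Σy = 1307, Σxy = 28872, Σx² = 1890
Sxx = Σx² − (Σx)²/n = 1890 − 1764 = 126
Sxy = Σxy − (Σx)(Σy)/n = 28872 − 27447 = 1425
b = Sxy/Sxx = 1425/126 = 11.309524
a = ȳ − b·x̄ = 326.75 − 11.309524·21 = 89.25
ŷ(18) = 89.25 + 11.309524·18 = 292.821429
residual = y − ŷ = 266 − 292.821429 = -26.821429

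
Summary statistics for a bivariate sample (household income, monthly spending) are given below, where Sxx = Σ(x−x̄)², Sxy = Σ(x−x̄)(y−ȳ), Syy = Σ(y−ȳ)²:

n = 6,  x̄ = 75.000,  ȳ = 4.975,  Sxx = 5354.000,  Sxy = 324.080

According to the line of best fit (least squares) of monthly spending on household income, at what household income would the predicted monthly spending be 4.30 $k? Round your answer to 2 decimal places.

b = Sxy/Sxx = 324.08/5354 = 0.060530
a = ȳ − b·x̄ = 4.975 − 0.060530·75 = 0.435217
Set a + b·x = 4.30: x = (4.30 − 0.435217) / 0.060530 = 63.848587

63.85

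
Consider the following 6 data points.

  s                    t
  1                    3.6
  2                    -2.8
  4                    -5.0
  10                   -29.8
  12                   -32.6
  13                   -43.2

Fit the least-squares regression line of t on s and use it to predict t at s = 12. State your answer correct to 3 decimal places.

-36.307

n = 6, Σx = 42, Σy = -109.8, Σxy = -1272.8, Σx² = 434
Sxx = Σx² − (Σx)²/n = 434 − 294 = 140
Sxy = Σxy − (Σx)(Σy)/n = -1272.8 − (-768.6) = -504.2
b = Sxy/Sxx = -504.2/140 = -3.601429
a = ȳ − b·x̄ = -18.3 − (-3.601429)·7 = 6.91
ŷ(12) = a + b·12 = 6.91 + (-3.601429)·12 = -36.307143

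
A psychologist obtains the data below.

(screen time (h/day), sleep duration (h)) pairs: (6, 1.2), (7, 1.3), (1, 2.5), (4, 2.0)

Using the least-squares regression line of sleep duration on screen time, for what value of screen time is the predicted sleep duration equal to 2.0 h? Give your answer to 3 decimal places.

n = 4, Σx = 18, Σy = 7, Σxy = 26.8, Σx² = 102
Sxx = Σx² − (Σx)²/n = 102 − 81 = 21
Sxy = Σxy − (Σx)(Σy)/n = 26.8 − 31.5 = -4.7
b = Sxy/Sxx = -4.7/21 = -0.223810
a = ȳ − b·x̄ = 1.75 − (-0.223810)·4.5 = 2.757143
Set a + b·x = 2.0: x = (2.0 − 2.757143) / (-0.223810) = 3.382979

3.383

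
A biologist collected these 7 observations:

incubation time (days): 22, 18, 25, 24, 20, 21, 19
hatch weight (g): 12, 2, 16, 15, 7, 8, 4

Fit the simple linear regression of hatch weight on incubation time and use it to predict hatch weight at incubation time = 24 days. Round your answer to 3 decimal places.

n = 7, Σx = 149, Σy = 64, Σxy = 1444, Σx² = 3211
Sxx = Σx² − (Σx)²/n = 3211 − 3171.571429 = 39.428571
Sxy = Σxy − (Σx)(Σy)/n = 1444 − 1362.285714 = 81.714286
b = Sxy/Sxx = 81.714286/39.428571 = 2.072464
a = ȳ − b·x̄ = 9.142857 − 2.072464·21.285714 = -34.971014
ŷ(24) = a + b·24 = -34.971014 + 2.072464·24 = 14.768116

14.768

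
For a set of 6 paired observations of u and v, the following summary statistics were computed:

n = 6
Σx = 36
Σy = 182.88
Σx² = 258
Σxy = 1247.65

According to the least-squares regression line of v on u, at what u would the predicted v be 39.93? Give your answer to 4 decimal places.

Sxx = Σx² − (Σx)²/n = 258 − 216 = 42
Sxy = Σxy − (Σx)(Σy)/n = 1247.65 − 1097.28 = 150.37
b = Sxy/Sxx = 150.37/42 = 3.580238
a = ȳ − b·x̄ = 30.48 − 3.580238·6 = 8.998571
Set a + b·x = 39.93: x = (39.93 − 8.998571) / 3.580238 = 8.639489

8.6395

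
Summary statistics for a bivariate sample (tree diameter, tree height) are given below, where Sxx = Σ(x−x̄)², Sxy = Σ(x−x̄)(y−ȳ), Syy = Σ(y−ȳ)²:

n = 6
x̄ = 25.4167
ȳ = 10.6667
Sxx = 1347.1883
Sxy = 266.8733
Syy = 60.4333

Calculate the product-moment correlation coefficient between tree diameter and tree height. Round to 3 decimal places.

0.935

r = Sxy/√(Sxx·Syy) = 266.8733/√(81415.034690) = 266.8733/285.333199 = 0.935304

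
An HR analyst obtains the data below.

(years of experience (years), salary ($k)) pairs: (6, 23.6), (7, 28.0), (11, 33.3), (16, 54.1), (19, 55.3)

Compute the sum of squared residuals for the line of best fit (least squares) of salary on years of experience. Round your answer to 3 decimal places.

38.589

n = 5, Σx = 59, Σy = 194.3, Σxy = 2620.2, Σx² = 823, Σy² = 8434.75
Sxx = Σx² − (Σx)²/n = 823 − 696.2 = 126.8
Sxy = Σxy − (Σx)(Σy)/n = 2620.2 − 2292.74 = 327.46
Syy = Σy² − (Σy)²/n = 8434.75 − 7550.498 = 884.252
b = Sxy/Sxx = 327.46/126.8 = 2.582492
SSE = Syy − b·Sxy = 884.252 − 2.582492·327.46 = 38.589132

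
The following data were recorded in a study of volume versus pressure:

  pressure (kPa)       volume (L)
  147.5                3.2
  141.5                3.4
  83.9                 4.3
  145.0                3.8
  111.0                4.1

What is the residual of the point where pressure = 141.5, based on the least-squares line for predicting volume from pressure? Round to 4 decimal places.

n = 5, Σx = 628.9, Σy = 18.8, Σxy = 2319.97, Σx² = 82163.71
Sxx = Σx² − (Σx)²/n = 82163.71 − 79103.042 = 3060.668
Sxy = Σxy − (Σx)(Σy)/n = 2319.97 − 2364.664 = -44.694
b = Sxy/Sxx = -44.694/3060.668 = -0.014603
a = ȳ − b·x̄ = 3.76 − (-0.014603)·125.78 = 5.596727
ŷ(141.5) = 5.596727 + (-0.014603)·141.5 = 3.530446
residual = y − ŷ = 3.4 − 3.530446 = -0.130446

-0.1304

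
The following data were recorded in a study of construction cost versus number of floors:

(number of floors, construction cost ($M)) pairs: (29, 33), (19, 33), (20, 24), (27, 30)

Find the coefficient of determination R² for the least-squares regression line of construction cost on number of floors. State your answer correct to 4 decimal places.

n = 4, Σx = 95, Σy = 120, Σxy = 2874, Σx² = 2331, Σy² = 3654
Sxx = Σx² − (Σx)²/n = 2331 − 2256.25 = 74.75
Sxy = Σxy − (Σx)(Σy)/n = 2874 − 2850 = 24
Syy = Σy² − (Σy)²/n = 3654 − 3600 = 54
R² = Sxy²/(Sxx·Syy) = (24)²/(74.75·54) = 0.142698

0.1427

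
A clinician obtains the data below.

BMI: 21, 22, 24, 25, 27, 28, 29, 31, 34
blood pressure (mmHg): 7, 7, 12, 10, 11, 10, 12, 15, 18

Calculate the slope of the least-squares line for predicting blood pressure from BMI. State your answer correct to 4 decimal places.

0.7639

n = 9, Σx = 241, Σy = 102, Σxy = 2841, Σx² = 6597
Sxx = Σx² − (Σx)²/n = 6597 − 6453.444444 = 143.555556
Sxy = Σxy − (Σx)(Σy)/n = 2841 − 2731.333333 = 109.666667
b = Sxy/Sxx = 109.666667/143.555556 = 0.763932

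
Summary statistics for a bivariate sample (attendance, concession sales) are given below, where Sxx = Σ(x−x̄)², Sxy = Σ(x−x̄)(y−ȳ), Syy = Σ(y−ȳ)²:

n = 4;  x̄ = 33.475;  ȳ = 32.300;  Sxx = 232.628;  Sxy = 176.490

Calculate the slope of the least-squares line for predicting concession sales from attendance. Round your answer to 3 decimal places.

b = Sxy/Sxx = 176.49/232.628 = 0.758679

0.759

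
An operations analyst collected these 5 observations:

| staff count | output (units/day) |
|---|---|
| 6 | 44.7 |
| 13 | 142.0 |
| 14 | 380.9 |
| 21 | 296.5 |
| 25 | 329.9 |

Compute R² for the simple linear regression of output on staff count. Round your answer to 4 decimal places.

n = 5, Σx = 79, Σy = 1194, Σxy = 21920.8, Σx² = 1467, Σy² = 363993.16
Sxx = Σx² − (Σx)²/n = 1467 − 1248.2 = 218.8
Sxy = Σxy − (Σx)(Σy)/n = 21920.8 − 18865.2 = 3055.6
Syy = Σy² − (Σy)²/n = 363993.16 − 285127.2 = 78865.96
R² = Sxy²/(Sxx·Syy) = (3055.6)²/(218.8·78865.96) = 0.541073

0.5411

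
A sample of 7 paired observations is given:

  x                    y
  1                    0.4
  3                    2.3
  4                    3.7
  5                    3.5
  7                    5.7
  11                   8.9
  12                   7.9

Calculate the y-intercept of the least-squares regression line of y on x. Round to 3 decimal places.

0.172

n = 7, Σx = 43, Σy = 32.4, Σxy = 272.2, Σx² = 365
Sxx = Σx² − (Σx)²/n = 365 − 264.142857 = 100.857143
Sxy = Σxy − (Σx)(Σy)/n = 272.2 − 199.028571 = 73.171429
b = Sxy/Sxx = 73.171429/100.857143 = 0.725496
a = ȳ − b·x̄ = 4.628571 − 0.725496·6.142857 = 0.171955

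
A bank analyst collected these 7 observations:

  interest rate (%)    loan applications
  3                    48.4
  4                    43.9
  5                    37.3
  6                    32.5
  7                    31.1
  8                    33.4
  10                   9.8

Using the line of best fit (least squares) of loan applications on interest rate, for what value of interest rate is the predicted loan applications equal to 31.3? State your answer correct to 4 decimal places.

6.6588

n = 7, Σx = 43, Σy = 236.4, Σxy = 1285.2, Σx² = 299
Sxx = Σx² − (Σx)²/n = 299 − 264.142857 = 34.857143
Sxy = Σxy − (Σx)(Σy)/n = 1285.2 − 1452.171429 = -166.971429
b = Sxy/Sxx = -166.971429/34.857143 = -4.790164
a = ȳ − b·x̄ = 33.771429 − (-4.790164)·6.142857 = 63.196721
Set a + b·x = 31.3: x = (31.3 − 63.196721) / (-4.790164) = 6.658795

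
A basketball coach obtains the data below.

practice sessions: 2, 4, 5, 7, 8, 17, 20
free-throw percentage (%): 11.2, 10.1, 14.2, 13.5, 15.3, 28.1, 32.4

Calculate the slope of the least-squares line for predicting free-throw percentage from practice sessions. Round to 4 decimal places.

n = 7, Σx = 63, Σy = 124.8, Σxy = 1476.4, Σx² = 847
Sxx = Σx² − (Σx)²/n = 847 − 567 = 280
Sxy = Σxy − (Σx)(Σy)/n = 1476.4 − 1123.2 = 353.2
b = Sxy/Sxx = 353.2/280 = 1.261429

1.2614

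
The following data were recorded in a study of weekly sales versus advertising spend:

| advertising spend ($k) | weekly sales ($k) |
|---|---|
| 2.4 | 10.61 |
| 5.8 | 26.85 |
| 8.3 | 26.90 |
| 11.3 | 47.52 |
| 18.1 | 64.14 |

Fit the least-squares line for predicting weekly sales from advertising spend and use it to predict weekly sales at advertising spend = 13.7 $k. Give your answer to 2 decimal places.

n = 5, Σx = 45.9, Σy = 176.02, Σxy = 2102.374, Σx² = 563.59
Sxx = Σx² − (Σx)²/n = 563.59 − 421.362 = 142.228
Sxy = Σxy − (Σx)(Σy)/n = 2102.374 − 1615.8636 = 486.5104
b = Sxy/Sxx = 486.5104/142.228 = 3.420637
a = ȳ − b·x̄ = 35.204 − 3.420637·9.18 = 3.802550
ŷ(13.7) = a + b·13.7 = 3.802550 + 3.420637·13.7 = 50.665281

50.67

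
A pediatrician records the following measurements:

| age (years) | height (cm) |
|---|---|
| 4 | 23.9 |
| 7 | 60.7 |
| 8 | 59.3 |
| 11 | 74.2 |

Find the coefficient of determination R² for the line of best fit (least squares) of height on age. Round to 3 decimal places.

0.887

n = 4, Σx = 30, Σy = 218.1, Σxy = 1811.1, Σx² = 250, Σy² = 13277.83
Sxx = Σx² − (Σx)²/n = 250 − 225 = 25
Sxy = Σxy − (Σx)(Σy)/n = 1811.1 − 1635.75 = 175.35
Syy = Σy² − (Σy)²/n = 13277.83 − 11891.9025 = 1385.9275
R² = Sxy²/(Sxx·Syy) = (175.35)²/(25·1385.9275) = 0.887424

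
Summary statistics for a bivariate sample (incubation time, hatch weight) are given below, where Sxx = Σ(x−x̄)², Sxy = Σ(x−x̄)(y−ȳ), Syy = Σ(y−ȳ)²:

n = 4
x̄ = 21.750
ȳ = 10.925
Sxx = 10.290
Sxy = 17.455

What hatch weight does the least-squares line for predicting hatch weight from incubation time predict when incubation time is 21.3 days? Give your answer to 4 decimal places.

b = Sxy/Sxx = 17.455/10.29 = 1.696307
a = ȳ − b·x̄ = 10.925 − 1.696307·21.75 = -25.969679
ŷ(21.3) = a + b·21.3 = -25.969679 + 1.696307·21.3 = 10.161662

10.1617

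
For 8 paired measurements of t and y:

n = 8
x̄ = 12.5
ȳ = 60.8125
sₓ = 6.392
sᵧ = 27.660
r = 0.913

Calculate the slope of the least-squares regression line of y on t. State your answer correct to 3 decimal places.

3.951

b = r · sᵧ/sₓ = 0.913 · 27.66/6.392 = 3.950810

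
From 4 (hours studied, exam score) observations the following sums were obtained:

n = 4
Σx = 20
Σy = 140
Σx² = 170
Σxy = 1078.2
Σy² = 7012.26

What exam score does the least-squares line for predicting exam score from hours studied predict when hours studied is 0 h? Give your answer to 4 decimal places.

7.9857

Sxx = Σx² − (Σx)²/n = 170 − 100 = 70
Sxy = Σxy − (Σx)(Σy)/n = 1078.2 − 700 = 378.2
b = Sxy/Sxx = 378.2/70 = 5.402857
a = ȳ − b·x̄ = 35 − 5.402857·5 = 7.985714
ŷ(0) = a + b·0 = 7.985714 + 5.402857·0 = 7.985714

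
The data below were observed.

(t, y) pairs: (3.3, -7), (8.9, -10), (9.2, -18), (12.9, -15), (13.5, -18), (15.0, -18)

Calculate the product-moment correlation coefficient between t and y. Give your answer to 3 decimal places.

-0.827

n = 6, Σx = 62.8, Σy = -86, Σxy = -984.2, Σx² = 748.4, Σy² = 1346
Sxx = Σx² − (Σx)²/n = 748.4 − 657.306667 = 91.093333
Sxy = Σxy − (Σx)(Σy)/n = -984.2 − (-900.133333) = -84.066667
Syy = Σy² − (Σy)²/n = 1346 − 1232.666667 = 113.333333
r = Sxy/√(Sxx·Syy) = -84.066667/√(10323.911111) = -84.066667/101.606649 = -0.827374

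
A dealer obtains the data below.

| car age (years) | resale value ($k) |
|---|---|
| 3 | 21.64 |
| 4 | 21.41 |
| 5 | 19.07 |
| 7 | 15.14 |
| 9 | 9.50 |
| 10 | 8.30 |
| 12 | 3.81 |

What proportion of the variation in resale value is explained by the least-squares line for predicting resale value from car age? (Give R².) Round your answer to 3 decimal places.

n = 7, Σx = 50, Σy = 98.87, Σxy = 566.11, Σx² = 424, Σy² = 1693.2183
Sxx = Σx² − (Σx)²/n = 424 − 357.142857 = 66.857143
Sxy = Σxy − (Σx)(Σy)/n = 566.11 − 706.214286 = -140.104286
Syy = Σy² − (Σy)²/n = 1693.2183 − 1396.468129 = 296.750171
R² = Sxy²/(Sxx·Syy) = (-140.104286)²/(66.857143·296.750171) = 0.989382

0.989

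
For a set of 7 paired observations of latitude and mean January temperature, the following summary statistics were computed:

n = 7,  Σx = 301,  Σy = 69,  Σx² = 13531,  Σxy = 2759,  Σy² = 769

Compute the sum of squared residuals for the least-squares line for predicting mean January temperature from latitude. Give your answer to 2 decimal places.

Sxx = Σx² − (Σx)²/n = 13531 − 12943 = 588
Sxy = Σxy − (Σx)(Σy)/n = 2759 − 2967 = -208
Syy = Σy² − (Σy)²/n = 769 − 680.142857 = 88.857143
b = Sxy/Sxx = -208/588 = -0.353741
SSE = Syy − b·Sxy = 88.857143 − (-0.353741)·(-208) = 15.278912

15.28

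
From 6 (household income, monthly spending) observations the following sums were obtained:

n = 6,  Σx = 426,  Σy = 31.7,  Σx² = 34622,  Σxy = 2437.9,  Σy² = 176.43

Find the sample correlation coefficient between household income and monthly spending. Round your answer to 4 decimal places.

Sxx = Σx² − (Σx)²/n = 34622 − 30246 = 4376
Sxy = Σxy − (Σx)(Σy)/n = 2437.9 − 2250.7 = 187.2
Syy = Σy² − (Σy)²/n = 176.43 − 167.481667 = 8.948333
r = Sxy/√(Sxx·Syy) = 187.2/√(39157.906667) = 187.2/197.883568 = 0.946011

0.9460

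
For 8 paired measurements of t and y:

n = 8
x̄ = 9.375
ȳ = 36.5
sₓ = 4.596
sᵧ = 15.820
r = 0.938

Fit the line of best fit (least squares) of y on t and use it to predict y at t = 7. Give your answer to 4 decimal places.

b = r · sᵧ/sₓ = 0.938 · 15.82/4.596 = 3.228712
a = ȳ − b·x̄ = 36.5 − 3.228712·9.375 = 6.230826
ŷ(7) = a + b·7 = 6.230826 + 3.228712·7 = 28.831809

28.8318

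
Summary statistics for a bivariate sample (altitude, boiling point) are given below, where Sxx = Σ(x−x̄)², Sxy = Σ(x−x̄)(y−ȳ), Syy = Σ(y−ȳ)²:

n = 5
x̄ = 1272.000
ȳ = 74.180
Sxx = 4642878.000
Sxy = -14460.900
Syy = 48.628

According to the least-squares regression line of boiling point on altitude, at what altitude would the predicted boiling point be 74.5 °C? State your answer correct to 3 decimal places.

b = Sxy/Sxx = -14460.9/4642878 = -0.003115
a = ȳ − b·x̄ = 74.18 − (-0.003115)·1272 = 78.141824
Set a + b·x = 74.5: x = (74.5 − 78.141824) / (-0.003115) = 1169.259440

1169.259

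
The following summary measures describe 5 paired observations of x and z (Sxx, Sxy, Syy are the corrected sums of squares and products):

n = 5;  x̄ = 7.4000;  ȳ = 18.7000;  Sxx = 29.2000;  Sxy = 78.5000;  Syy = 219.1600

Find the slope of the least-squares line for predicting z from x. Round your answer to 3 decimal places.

b = Sxy/Sxx = 78.5/29.2 = 2.688356

2.688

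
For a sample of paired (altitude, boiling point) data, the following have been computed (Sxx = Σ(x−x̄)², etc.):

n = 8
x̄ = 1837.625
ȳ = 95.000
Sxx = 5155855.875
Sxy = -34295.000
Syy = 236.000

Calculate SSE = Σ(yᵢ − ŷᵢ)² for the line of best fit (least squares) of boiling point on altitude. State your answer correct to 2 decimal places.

7.88

b = Sxy/Sxx = -34295/5155855.875 = -0.006652
SSE = Syy − b·Sxy = 236 − (-0.006652)·(-34295) = 7.881322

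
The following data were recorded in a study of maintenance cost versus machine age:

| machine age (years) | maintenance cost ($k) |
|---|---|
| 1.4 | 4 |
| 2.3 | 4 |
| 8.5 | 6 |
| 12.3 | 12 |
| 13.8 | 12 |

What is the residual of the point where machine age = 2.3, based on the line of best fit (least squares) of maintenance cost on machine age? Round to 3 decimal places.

n = 5, Σx = 38.3, Σy = 38, Σxy = 379, Σx² = 421.23
Sxx = Σx² − (Σx)²/n = 421.23 − 293.378 = 127.852
Sxy = Σxy − (Σx)(Σy)/n = 379 − 291.08 = 87.92
b = Sxy/Sxx = 87.92/127.852 = 0.687670
a = ȳ − b·x̄ = 7.6 − 0.687670·7.66 = 2.332447
ŷ(2.3) = 2.332447 + 0.687670·2.3 = 3.914088
residual = y − ŷ = 4 − 3.914088 = 0.085912

0.086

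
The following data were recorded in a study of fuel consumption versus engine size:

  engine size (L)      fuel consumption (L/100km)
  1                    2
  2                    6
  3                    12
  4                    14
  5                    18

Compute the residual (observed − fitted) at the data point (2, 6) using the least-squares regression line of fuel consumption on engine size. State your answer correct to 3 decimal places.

n = 5, Σx = 15, Σy = 52, Σxy = 196, Σx² = 55
Sxx = Σx² − (Σx)²/n = 55 − 45 = 10
Sxy = Σxy − (Σx)(Σy)/n = 196 − 156 = 40
b = Sxy/Sxx = 40/10 = 4
a = ȳ − b·x̄ = 10.4 − 4·3 = -1.6
ŷ(2) = -1.6 + 4·2 = 6.4
residual = y − ŷ = 6 − 6.4 = -0.4

-0.400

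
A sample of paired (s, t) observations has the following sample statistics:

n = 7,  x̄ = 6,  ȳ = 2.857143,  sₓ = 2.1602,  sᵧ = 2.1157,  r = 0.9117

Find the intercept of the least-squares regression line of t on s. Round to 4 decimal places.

-2.5004

b = r · sᵧ/sₓ = 0.9117 · 2.1157/2.1602 = 0.892919
a = ȳ − b·x̄ = 2.857143 − 0.892919·6 = -2.500371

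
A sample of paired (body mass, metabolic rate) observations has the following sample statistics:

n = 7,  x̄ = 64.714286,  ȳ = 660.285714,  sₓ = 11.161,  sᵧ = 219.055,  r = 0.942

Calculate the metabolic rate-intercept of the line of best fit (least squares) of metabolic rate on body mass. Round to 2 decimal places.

-536.18

b = r · sᵧ/sₓ = 0.942 · 219.055/11.161 = 18.488470
a = ȳ − b·x̄ = 660.285714 − 18.488470·64.714286 = -536.182400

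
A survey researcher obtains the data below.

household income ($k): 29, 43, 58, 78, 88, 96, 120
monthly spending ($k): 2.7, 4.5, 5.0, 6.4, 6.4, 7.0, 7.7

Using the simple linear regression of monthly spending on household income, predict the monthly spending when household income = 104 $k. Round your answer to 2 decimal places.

7.29

n = 7, Σx = 512, Σy = 39.7, Σxy = 3220.2, Σx² = 43498
Sxx = Σx² − (Σx)²/n = 43498 − 37449.142857 = 6048.857143
Sxy = Σxy − (Σx)(Σy)/n = 3220.2 − 2903.771429 = 316.428571
b = Sxy/Sxx = 316.428571/6048.857143 = 0.052312
a = ȳ − b·x̄ = 5.671429 − 0.052312·73.142857 = 1.845170
ŷ(104) = a + b·104 = 1.845170 + 0.052312·104 = 7.285631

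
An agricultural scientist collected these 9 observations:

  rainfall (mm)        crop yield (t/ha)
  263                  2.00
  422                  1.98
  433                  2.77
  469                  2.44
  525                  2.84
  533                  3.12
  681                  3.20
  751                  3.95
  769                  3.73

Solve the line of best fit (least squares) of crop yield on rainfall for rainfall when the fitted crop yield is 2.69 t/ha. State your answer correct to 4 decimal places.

485.5691

n = 9, Σx = 4846, Σy = 26.03, Σxy = 14873.31, Σx² = 2833540
Sxx = Σx² − (Σx)²/n = 2833540 − 2609301.777778 = 224238.222222
Sxy = Σxy − (Σx)(Σy)/n = 14873.31 − 14015.708889 = 857.601111
b = Sxy/Sxx = 857.601111/224238.222222 = 0.003825
a = ȳ − b·x̄ = 2.892222 − 0.003825·538.444444 = 0.832937
Set a + b·x = 2.69: x = (2.69 − 0.832937) / 0.003825 = 485.569103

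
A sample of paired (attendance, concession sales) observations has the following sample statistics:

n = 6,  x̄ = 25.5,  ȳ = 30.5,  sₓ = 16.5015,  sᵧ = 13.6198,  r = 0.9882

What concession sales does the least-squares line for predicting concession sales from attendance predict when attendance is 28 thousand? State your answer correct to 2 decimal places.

b = r · sᵧ/sₓ = 0.9882 · 13.6198/16.5015 = 0.815628
a = ȳ − b·x̄ = 30.5 − 0.815628·25.5 = 9.701485
ŷ(28) = a + b·28 = 9.701485 + 0.815628·28 = 32.539070

32.54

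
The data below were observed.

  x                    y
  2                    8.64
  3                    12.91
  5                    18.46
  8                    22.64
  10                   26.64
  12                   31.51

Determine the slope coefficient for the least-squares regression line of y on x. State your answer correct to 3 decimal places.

n = 6, Σx = 40, Σy = 120.8, Σxy = 973.95, Σx² = 346
Sxx = Σx² − (Σx)²/n = 346 − 266.666667 = 79.333333
Sxy = Σxy − (Σx)(Σy)/n = 973.95 − 805.333333 = 168.616667
b = Sxy/Sxx = 168.616667/79.333333 = 2.125420

2.125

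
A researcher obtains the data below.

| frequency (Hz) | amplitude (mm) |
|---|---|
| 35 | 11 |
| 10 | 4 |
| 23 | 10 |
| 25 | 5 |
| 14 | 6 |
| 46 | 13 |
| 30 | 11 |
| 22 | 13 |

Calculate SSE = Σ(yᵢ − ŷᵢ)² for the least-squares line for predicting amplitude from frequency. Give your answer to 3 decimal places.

n = 8, Σx = 205, Σy = 73, Σxy = 2078, Σx² = 6175, Σy² = 757
Sxx = Σx² − (Σx)²/n = 6175 − 5253.125 = 921.875
Sxy = Σxy − (Σx)(Σy)/n = 2078 − 1870.625 = 207.375
Syy = Σy² − (Σy)²/n = 757 − 666.125 = 90.875
b = Sxy/Sxx = 207.375/921.875 = 0.224949
SSE = Syy − b·Sxy = 90.875 − 0.224949·207.375 = 44.226169

44.226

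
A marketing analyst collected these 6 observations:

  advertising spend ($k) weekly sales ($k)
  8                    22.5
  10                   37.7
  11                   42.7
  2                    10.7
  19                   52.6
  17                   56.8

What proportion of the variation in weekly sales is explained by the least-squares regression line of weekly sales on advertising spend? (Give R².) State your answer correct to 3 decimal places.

0.913

n = 6, Σx = 67, Σy = 223, Σxy = 3013.1, Σx² = 939, Σy² = 9858.32
Sxx = Σx² − (Σx)²/n = 939 − 748.166667 = 190.833333
Sxy = Σxy − (Σx)(Σy)/n = 3013.1 − 2490.166667 = 522.933333
Syy = Σy² − (Σy)²/n = 9858.32 − 8288.166667 = 1570.153333
R² = Sxy²/(Sxx·Syy) = (522.933333)²/(190.833333·1570.153333) = 0.912633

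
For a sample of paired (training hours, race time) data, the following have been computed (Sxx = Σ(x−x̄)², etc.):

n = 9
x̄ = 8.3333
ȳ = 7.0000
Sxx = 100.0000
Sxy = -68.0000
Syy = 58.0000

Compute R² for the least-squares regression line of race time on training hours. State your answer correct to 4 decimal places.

R² = Sxy²/(Sxx·Syy) = (-68)²/(100·58) = 0.797241

0.7972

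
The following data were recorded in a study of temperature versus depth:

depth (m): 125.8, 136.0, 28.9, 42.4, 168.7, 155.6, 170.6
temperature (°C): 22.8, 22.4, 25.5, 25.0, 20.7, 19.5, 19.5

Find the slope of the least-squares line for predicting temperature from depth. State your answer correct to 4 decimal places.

n = 7, Σx = 828, Σy = 155.4, Σxy = 17564.58, Σx² = 118730.02
Sxx = Σx² − (Σx)²/n = 118730.02 − 97940.571429 = 20789.448571
Sxy = Σxy − (Σx)(Σy)/n = 17564.58 − 18381.6 = -817.02
b = Sxy/Sxx = -817.02/20789.448571 = -0.039300

-0.0393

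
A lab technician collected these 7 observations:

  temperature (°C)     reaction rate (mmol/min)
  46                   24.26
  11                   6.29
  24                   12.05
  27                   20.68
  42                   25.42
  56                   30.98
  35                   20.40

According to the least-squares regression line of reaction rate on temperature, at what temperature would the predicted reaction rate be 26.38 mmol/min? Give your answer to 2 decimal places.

n = 7, Σx = 241, Σy = 140.08, Σxy = 5549.23, Σx² = 9667
Sxx = Σx² − (Σx)²/n = 9667 − 8297.285714 = 1369.714286
Sxy = Σxy − (Σx)(Σy)/n = 5549.23 − 4822.754286 = 726.475714
b = Sxy/Sxx = 726.475714/1369.714286 = 0.530385
a = ȳ − b·x̄ = 20.011429 − 0.530385·34.428571 = 1.751036
Set a + b·x = 26.38: x = (26.38 − 1.751036) / 0.530385 = 46.436025

46.44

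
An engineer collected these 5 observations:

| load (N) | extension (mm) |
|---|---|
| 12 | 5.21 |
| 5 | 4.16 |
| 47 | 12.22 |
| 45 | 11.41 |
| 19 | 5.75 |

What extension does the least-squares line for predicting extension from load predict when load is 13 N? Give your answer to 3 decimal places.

n = 5, Σx = 128, Σy = 38.75, Σxy = 1280.36, Σx² = 4764
Sxx = Σx² − (Σx)²/n = 4764 − 3276.8 = 1487.2
Sxy = Σxy − (Σx)(Σy)/n = 1280.36 − 992 = 288.36
b = Sxy/Sxx = 288.36/1487.2 = 0.193895
a = ȳ − b·x̄ = 7.75 − 0.193895·25.6 = 2.786299
ŷ(13) = a + b·13 = 2.786299 + 0.193895·13 = 5.306928

5.307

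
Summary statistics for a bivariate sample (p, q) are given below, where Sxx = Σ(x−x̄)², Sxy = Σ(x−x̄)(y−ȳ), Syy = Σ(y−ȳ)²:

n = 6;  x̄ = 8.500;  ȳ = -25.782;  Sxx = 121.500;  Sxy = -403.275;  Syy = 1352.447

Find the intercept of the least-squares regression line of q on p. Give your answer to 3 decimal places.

b = Sxy/Sxx = -403.275/121.5 = -3.319136
a = ȳ − b·x̄ = -25.782 − (-3.319136)·8.5 = 2.430654

2.431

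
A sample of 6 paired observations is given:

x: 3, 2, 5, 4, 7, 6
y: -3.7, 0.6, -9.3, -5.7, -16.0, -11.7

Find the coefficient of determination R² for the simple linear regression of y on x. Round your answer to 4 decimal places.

0.9911

n = 6, Σx = 27, Σy = -45.8, Σxy = -261.4, Σx² = 139, Σy² = 525.92
Sxx = Σx² − (Σx)²/n = 139 − 121.5 = 17.5
Sxy = Σxy − (Σx)(Σy)/n = -261.4 − (-206.1) = -55.3
Syy = Σy² − (Σy)²/n = 525.92 − 349.606667 = 176.313333
R² = Sxy²/(Sxx·Syy) = (-55.3)²/(17.5·176.313333) = 0.991122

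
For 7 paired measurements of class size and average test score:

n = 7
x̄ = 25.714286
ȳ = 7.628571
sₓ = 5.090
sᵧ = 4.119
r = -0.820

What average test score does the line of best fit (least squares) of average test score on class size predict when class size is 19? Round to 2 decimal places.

12.08

b = r · sᵧ/sₓ = -0.82 · 4.119/5.09 = -0.663572
a = ȳ − b·x̄ = 7.628571 − (-0.663572)·25.714286 = 24.691844
ŷ(19) = a + b·19 = 24.691844 + (-0.663572)·19 = 12.083981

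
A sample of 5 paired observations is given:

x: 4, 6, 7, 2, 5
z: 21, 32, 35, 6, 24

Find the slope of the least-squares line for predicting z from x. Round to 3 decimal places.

n = 5, Σx = 24, Σy = 118, Σxy = 653, Σx² = 130
Sxx = Σx² − (Σx)²/n = 130 − 115.2 = 14.8
Sxy = Σxy − (Σx)(Σy)/n = 653 − 566.4 = 86.6
b = Sxy/Sxx = 86.6/14.8 = 5.851351

5.851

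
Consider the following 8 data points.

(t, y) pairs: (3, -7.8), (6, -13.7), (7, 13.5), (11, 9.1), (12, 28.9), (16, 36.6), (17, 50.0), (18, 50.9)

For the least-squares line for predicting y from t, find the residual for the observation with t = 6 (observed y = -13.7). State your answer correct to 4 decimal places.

-12.6332

n = 8, Σx = 90, Σy = 167.5, Σxy = 2787.6, Σx² = 1228
Sxx = Σx² − (Σx)²/n = 1228 − 1012.5 = 215.5
Sxy = Σxy − (Σx)(Σy)/n = 2787.6 − 1884.375 = 903.225
b = Sxy/Sxx = 903.225/215.5 = 4.191299
a = ȳ − b·x̄ = 20.9375 − 4.191299·11.25 = -26.214617
ŷ(6) = -26.214617 + 4.191299·6 = -1.066821
residual = y − ŷ = -13.7 − (-1.066821) = -12.633179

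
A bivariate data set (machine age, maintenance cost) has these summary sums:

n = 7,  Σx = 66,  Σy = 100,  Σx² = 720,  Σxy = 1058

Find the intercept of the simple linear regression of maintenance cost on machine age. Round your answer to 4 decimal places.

Sxx = Σx² − (Σx)²/n = 720 − 622.285714 = 97.714286
Sxy = Σxy − (Σx)(Σy)/n = 1058 − 942.857143 = 115.142857
b = Sxy/Sxx = 115.142857/97.714286 = 1.178363
a = ȳ − b·x̄ = 14.285714 − 1.178363·9.428571 = 3.175439

3.1754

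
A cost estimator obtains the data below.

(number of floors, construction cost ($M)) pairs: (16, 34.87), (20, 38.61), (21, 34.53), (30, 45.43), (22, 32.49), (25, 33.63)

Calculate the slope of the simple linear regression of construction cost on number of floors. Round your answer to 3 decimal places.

n = 6, Σx = 134, Σy = 219.56, Σxy = 4973.68, Σx² = 3106
Sxx = Σx² − (Σx)²/n = 3106 − 2992.666667 = 113.333333
Sxy = Σxy − (Σx)(Σy)/n = 4973.68 − 4903.506667 = 70.173333
b = Sxy/Sxx = 70.173333/113.333333 = 0.619176

0.619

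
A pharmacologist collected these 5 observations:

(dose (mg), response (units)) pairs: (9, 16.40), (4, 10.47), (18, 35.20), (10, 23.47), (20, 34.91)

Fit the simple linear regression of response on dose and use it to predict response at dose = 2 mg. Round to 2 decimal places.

n = 5, Σx = 61, Σy = 120.45, Σxy = 1755.98, Σx² = 921
Sxx = Σx² − (Σx)²/n = 921 − 744.2 = 176.8
Sxy = Σxy − (Σx)(Σy)/n = 1755.98 − 1469.49 = 286.49
b = Sxy/Sxx = 286.49/176.8 = 1.620419
a = ȳ − b·x̄ = 24.09 − 1.620419·12.2 = 4.320894
ŷ(2) = a + b·2 = 4.320894 + 1.620419·2 = 7.561731

7.56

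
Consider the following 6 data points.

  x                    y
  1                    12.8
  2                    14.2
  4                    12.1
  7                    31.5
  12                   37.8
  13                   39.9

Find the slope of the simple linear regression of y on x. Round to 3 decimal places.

n = 6, Σx = 39, Σy = 148.3, Σxy = 1282.4, Σx² = 383
Sxx = Σx² − (Σx)²/n = 383 − 253.5 = 129.5
Sxy = Σxy − (Σx)(Σy)/n = 1282.4 − 963.95 = 318.45
b = Sxy/Sxx = 318.45/129.5 = 2.459073

2.459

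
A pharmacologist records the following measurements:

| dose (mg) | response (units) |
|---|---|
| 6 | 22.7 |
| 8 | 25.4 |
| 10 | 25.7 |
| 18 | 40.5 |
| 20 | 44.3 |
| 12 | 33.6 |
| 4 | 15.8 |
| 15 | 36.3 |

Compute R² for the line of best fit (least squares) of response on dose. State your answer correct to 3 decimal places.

n = 8, Σx = 93, Σy = 244.3, Σxy = 3222.3, Σx² = 1309, Σy² = 8119.97
Sxx = Σx² − (Σx)²/n = 1309 − 1081.125 = 227.875
Sxy = Σxy − (Σx)(Σy)/n = 3222.3 − 2839.9875 = 382.3125
Syy = Σy² − (Σy)²/n = 8119.97 − 7460.31125 = 659.65875
R² = Sxy²/(Sxx·Syy) = (382.3125)²/(227.875·659.65875) = 0.972346

0.972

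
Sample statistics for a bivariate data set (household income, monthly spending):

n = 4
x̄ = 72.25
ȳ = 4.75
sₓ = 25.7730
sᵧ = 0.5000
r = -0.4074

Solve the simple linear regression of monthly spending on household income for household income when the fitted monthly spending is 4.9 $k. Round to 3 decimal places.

53.271

b = r · sᵧ/sₓ = -0.4074 · 0.5/25.773 = -0.007904
a = ȳ − b·x̄ = 4.75 − (-0.007904)·72.25 = 5.321037
Set a + b·x = 4.9: x = (4.9 − 5.321037) / (-0.007904) = 53.271355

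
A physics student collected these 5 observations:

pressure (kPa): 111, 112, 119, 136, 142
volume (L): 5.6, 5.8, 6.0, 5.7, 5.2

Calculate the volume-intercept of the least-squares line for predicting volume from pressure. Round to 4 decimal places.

n = 5, Σx = 620, Σy = 28.3, Σxy = 3498.8, Σx² = 77686
Sxx = Σx² − (Σx)²/n = 77686 − 76880 = 806
Sxy = Σxy − (Σx)(Σy)/n = 3498.8 − 3509.2 = -10.4
b = Sxy/Sxx = -10.4/806 = -0.012903
a = ȳ − b·x̄ = 5.66 − (-0.012903)·124 = 7.26

7.2600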